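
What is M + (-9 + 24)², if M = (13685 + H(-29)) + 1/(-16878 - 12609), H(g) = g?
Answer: 409309046/29487 ≈ 13881.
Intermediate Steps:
M = 402674471/29487 (M = (13685 - 29) + 1/(-16878 - 12609) = 13656 + 1/(-29487) = 13656 - 1/29487 = 402674471/29487 ≈ 13656.)
M + (-9 + 24)² = 402674471/29487 + (-9 + 24)² = 402674471/29487 + 15² = 402674471/29487 + 225 = 409309046/29487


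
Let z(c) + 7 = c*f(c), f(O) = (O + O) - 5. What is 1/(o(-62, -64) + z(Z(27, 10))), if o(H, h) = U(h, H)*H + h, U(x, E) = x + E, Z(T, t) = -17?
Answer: 1/8404 ≈ 0.00011899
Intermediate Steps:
U(x, E) = E + x
f(O) = -5 + 2*O (f(O) = 2*O - 5 = -5 + 2*O)
z(c) = -7 + c*(-5 + 2*c)
o(H, h) = h + H*(H + h) (o(H, h) = (H + h)*H + h = H*(H + h) + h = h + H*(H + h))
1/(o(-62, -64) + z(Z(27, 10))) = 1/((-64 - 62*(-62 - 64)) + (-7 - 17*(-5 + 2*(-17)))) = 1/((-64 - 62*(-126)) + (-7 - 17*(-5 - 34))) = 1/((-64 + 7812) + (-7 - 17*(-39))) = 1/(7748 + (-7 + 663)) = 1/(7748 + 656) = 1/8404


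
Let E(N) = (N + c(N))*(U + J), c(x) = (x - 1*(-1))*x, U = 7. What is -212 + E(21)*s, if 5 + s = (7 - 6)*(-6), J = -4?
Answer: -16151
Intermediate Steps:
c(x) = x*(1 + x) (c(x) = (x + 1)*x = (1 + x)*x = x*(1 + x))
s = -11 (s = -5 + (7 - 6)*(-6) = -5 + 1*(-6) = -5 - 6 = -11)
E(N) = 3*N + 3*N*(1 + N) (E(N) = (N + N*(1 + N))*(7 - 4) = (N + N*(1 + N))*3 = 3*N + 3*N*(1 + N))
-212 + E(21)*s = -212 + (3*21*(2 + 21))*(-11) = -212 + (3*21*23)*(-11) = -212 + 1449*(-11) = -212 - 15939 = -16151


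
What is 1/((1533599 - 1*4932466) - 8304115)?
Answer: -1/11702982 ≈ -8.5448e-8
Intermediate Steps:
1/((1533599 - 1*4932466) - 8304115) = 1/((1533599 - 4932466) - 8304115) = 1/(-3398867 - 8304115) = 1/(-11702982) = -1/11702982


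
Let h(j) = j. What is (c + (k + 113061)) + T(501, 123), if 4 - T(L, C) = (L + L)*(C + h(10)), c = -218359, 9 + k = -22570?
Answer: -261139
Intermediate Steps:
k = -22579 (k = -9 - 22570 = -22579)
T(L, C) = 4 - 2*L*(10 + C) (T(L, C) = 4 - (L + L)*(C + 10) = 4 - 2*L*(10 + C))
(c + (k + 113061)) + T(501, 123) = (-218359 + (-22579 + 113061)) + (4 - 20*501 - 2*123*501) = (-218359 + 90482) + (4 - 10020 - 123246) = -127877 - 133262 = -261139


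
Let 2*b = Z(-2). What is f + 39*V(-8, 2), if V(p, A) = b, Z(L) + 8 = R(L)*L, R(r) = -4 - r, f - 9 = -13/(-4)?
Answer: -263/4 ≈ -65.750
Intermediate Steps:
f = 49/4 (f = 9 - 13/(-4) = 9 - 13*(-¼) = 9 + 13/4 = 49/4 ≈ 12.250)
Z(L) = -8 + L*(-4 - L) (Z(L) = -8 + (-4 - L)*L = -8 + L*(-4 - L))
b = -2 (b = (-8 - 1*(-2)*(4 - 2))/2 = (-8 - 1*(-2)*2)/2 = (-8 + 4)/2 = (½)*(-4) = -2)
V(p, A) = -2
f + 39*V(-8, 2) = 49/4 + 39*(-2) = 49/4 - 78 = -263/4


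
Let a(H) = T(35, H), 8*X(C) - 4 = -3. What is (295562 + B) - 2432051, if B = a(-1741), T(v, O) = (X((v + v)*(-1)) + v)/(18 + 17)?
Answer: -598216639/280 ≈ -2.1365e+6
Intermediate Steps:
X(C) = ⅛ (X(C) = ½ + (⅛)*(-3) = ½ - 3/8 = ⅛)
T(v, O) = 1/280 + v/35 (T(v, O) = (⅛ + v)/(18 + 17) = (⅛ + v)/35 = (⅛ + v)*(1/35) = 1/280 + v/35)
a(H) = 281/280 (a(H) = 1/280 + (1/35)*35 = 1/280 + 1 = 281/280)
B = 281/280 ≈ 1.0036
(295562 + B) - 2432051 = (295562 + 281/280) - 2432051 = 82757641/280 - 2432051 = -598216639/280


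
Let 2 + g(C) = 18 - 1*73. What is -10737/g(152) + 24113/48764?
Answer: 174984503/926516 ≈ 188.86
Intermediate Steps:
g(C) = -57 (g(C) = -2 + (18 - 1*73) = -2 + (18 - 73) = -2 - 55 = -57)
-10737/g(152) + 24113/48764 = -10737/(-57) + 24113/48764 = -10737*(-1/57) + 24113*(1/48764) = 3579/19 + 24113/48764 = 174984503/926516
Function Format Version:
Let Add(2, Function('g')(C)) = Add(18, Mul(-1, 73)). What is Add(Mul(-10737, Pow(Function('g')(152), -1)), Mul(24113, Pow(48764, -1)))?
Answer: Rational(174984503, 926516) ≈ 188.86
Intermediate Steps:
Function('g')(C) = -57 (Function('g')(C) = Add(-2, Add(18, Mul(-1, 73))) = Add(-2, Add(18, -73)) = Add(-2, -55) = -57)
Add(Mul(-10737, Pow(Function('g')(152), -1)), Mul(24113, Pow(48764, -1))) = Add(Mul(-10737, Pow(-57, -1)), Mul(24113, Pow(48764, -1))) = Add(Mul(-10737, Rational(-1, 57)), Mul(24113, Rational(1, 48764))) = Add(Rational(3579, 19), Rational(24113, 48764)) = Rational(174984503, 926516)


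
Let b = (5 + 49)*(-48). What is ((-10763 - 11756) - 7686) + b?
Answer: -32797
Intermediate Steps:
b = -2592 (b = 54*(-48) = -2592)
((-10763 - 11756) - 7686) + b = ((-10763 - 11756) - 7686) - 2592 = (-22519 - 7686) - 2592 = -30205 - 2592 = -32797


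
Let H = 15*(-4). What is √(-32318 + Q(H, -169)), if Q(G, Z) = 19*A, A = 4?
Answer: 7*I*√658 ≈ 179.56*I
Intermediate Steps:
H = -60
Q(G, Z) = 76 (Q(G, Z) = 19*4 = 76)
√(-32318 + Q(H, -169)) = √(-32318 + 76) = √(-32242) = 7*I*√658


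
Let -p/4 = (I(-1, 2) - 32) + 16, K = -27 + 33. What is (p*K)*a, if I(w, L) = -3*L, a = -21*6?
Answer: -66528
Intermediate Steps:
a = -126
K = 6
p = 88 (p = -4*((-3*2 - 32) + 16) = -4*((-6 - 32) + 16) = -4*(-38 + 16) = -4*(-22) = 88)
(p*K)*a = (88*6)*(-126) = 528*(-126) = -66528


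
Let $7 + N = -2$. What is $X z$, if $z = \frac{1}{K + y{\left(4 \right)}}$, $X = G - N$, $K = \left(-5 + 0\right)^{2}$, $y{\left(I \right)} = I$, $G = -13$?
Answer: $- \frac{4}{29} \approx -0.13793$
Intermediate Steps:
$N = -9$ ($N = -7 - 2 = -9$)
$K = 25$ ($K = \left(-5\right)^{2} = 25$)
$X = -4$ ($X = -13 - -9 = -13 + 9 = -4$)
$z = \frac{1}{29}$ ($z = \frac{1}{25 + 4} = \frac{1}{29} \approx 0.034483$)
$X z = \left(-4\right) \frac{1}{29} = - \frac{4}{29}$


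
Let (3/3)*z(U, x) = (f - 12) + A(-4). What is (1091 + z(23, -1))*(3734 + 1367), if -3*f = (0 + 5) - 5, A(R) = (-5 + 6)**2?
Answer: 5509080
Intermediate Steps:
A(R) = 1 (A(R) = 1**2 = 1)
f = 0 (f = -((0 + 5) - 5)/3 = -(5 - 5)/3 = -1/3*0 = 0)
z(U, x) = -11 (z(U, x) = (0 - 12) + 1 = -12 + 1 = -11)
(1091 + z(23, -1))*(3734 + 1367) = (1091 - 11)*(3734 + 1367) = 1080*5101 = 5509080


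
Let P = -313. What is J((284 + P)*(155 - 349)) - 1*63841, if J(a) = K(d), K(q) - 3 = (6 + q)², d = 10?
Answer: -63582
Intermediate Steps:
K(q) = 3 + (6 + q)²
J(a) = 259 (J(a) = 3 + (6 + 10)² = 3 + 16² = 3 + 256 = 259)
J((284 + P)*(155 - 349)) - 1*63841 = 259 - 1*63841 = 259 - 63841 = -63582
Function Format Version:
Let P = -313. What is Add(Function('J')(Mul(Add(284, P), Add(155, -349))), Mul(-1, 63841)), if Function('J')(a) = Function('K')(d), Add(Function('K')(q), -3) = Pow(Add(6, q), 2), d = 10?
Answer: -63582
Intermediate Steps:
Function('K')(q) = Add(3, Pow(Add(6, q), 2))
Function('J')(a) = 259 (Function('J')(a) = Add(3, Pow(Add(6, 10), 2)) = Add(3, Pow(16, 2)) = Add(3, 256) = 259)
Add(Function('J')(Mul(Add(284, P), Add(155, -349))), Mul(-1, 63841)) = Add(259, Mul(-1, 63841)) = Add(259, -63841) = -63582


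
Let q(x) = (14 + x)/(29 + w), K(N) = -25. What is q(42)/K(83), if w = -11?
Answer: -28/225 ≈ -0.12444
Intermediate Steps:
q(x) = 7/9 + x/18 (q(x) = (14 + x)/(29 - 11) = (14 + x)/18 = (14 + x)*(1/18) = 7/9 + x/18)
q(42)/K(83) = (7/9 + (1/18)*42)/(-25) = (7/9 + 7/3)*(-1/25) = (28/9)*(-1/25) = -28/225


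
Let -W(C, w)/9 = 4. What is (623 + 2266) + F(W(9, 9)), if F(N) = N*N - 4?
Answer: 4181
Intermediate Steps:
W(C, w) = -36 (W(C, w) = -9*4 = -36)
F(N) = -4 + N² (F(N) = N² - 4 = -4 + N²)
(623 + 2266) + F(W(9, 9)) = (623 + 2266) + (-4 + (-36)²) = 2889 + (-4 + 1296) = 2889 + 1292 = 4181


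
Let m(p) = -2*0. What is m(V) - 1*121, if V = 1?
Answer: -121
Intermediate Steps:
m(p) = 0
m(V) - 1*121 = 0 - 1*121 = 0 - 121 = -121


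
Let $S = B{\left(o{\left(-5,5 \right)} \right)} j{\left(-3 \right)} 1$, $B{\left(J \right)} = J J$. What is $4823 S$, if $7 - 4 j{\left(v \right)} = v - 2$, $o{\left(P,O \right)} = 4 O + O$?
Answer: $9043125$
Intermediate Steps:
$o{\left(P,O \right)} = 5 O$
$j{\left(v \right)} = \frac{9}{4} - \frac{v}{4}$ ($j{\left(v \right)} = \frac{7}{4} - \frac{v - 2}{4} = \frac{7}{4} - \frac{-2 + v}{4} = \frac{7}{4} - \left(- \frac{1}{2} + \frac{v}{4}\right) = \frac{9}{4} - \frac{v}{4}$)
$B{\left(J \right)} = J^{2}$
$S = 1875$ ($S = \left(5 \cdot 5\right)^{2} \left(\frac{9}{4} - - \frac{3}{4}\right) 1 = 25^{2} \left(\frac{9}{4} + \frac{3}{4}\right) 1 = 625 \cdot 3 \cdot 1 = 1875 \cdot 1 = 1875$)
$4823 S = 4823 \cdot 1875 = 9043125$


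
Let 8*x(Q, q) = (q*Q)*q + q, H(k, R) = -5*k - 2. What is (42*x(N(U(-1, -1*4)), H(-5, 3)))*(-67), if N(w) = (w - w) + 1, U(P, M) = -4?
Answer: -194166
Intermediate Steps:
H(k, R) = -2 - 5*k
N(w) = 1 (N(w) = 0 + 1 = 1)
x(Q, q) = q/8 + Q*q**2/8 (x(Q, q) = ((q*Q)*q + q)/8 = ((Q*q)*q + q)/8 = (Q*q**2 + q)/8 = (q + Q*q**2)/8 = q/8 + Q*q**2/8)
(42*x(N(U(-1, -1*4)), H(-5, 3)))*(-67) = (42*((-2 - 5*(-5))*(1 + 1*(-2 - 5*(-5)))/8))*(-67) = (42*((-2 + 25)*(1 + 1*(-2 + 25))/8))*(-67) = (42*((1/8)*23*(1 + 1*23)))*(-67) = (42*((1/8)*23*(1 + 23)))*(-67) = (42*((1/8)*23*24))*(-67) = (42*69)*(-67) = 2898*(-67) = -194166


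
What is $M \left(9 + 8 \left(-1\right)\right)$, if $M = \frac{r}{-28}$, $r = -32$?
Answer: $\frac{8}{7} \approx 1.1429$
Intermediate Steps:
$M = \frac{8}{7}$ ($M = - \frac{32}{-28} = \left(-32\right) \left(- \frac{1}{28}\right) = \frac{8}{7} \approx 1.1429$)
$M \left(9 + 8 \left(-1\right)\right) = \frac{8 \left(9 + 8 \left(-1\right)\right)}{7} = \frac{8 \left(9 - 8\right)}{7} = \frac{8}{7} \cdot 1 = \frac{8}{7}$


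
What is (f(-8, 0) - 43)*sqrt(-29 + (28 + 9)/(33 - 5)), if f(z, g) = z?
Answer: -255*I*sqrt(217)/14 ≈ -268.31*I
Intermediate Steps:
(f(-8, 0) - 43)*sqrt(-29 + (28 + 9)/(33 - 5)) = (-8 - 43)*sqrt(-29 + (28 + 9)/(33 - 5)) = -51*sqrt(-29 + 37/28) = -255*I*sqrt(217)/14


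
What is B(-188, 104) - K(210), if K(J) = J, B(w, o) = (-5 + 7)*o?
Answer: -2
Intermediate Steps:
B(w, o) = 2*o
B(-188, 104) - K(210) = 2*104 - 1*210 = 208 - 210 = -2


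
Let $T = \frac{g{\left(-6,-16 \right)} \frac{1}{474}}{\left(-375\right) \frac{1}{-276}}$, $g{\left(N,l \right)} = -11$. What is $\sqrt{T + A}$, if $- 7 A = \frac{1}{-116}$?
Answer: $\frac{i \sqrt{91710872085}}{2405550} \approx 0.12589 i$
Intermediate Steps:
$A = \frac{1}{812}$ ($A = - \frac{1}{7 \left(-116\right)} = \left(- \frac{1}{7}\right) \left(- \frac{1}{116}\right) = \frac{1}{812} \approx 0.0012315$)
$T = - \frac{506}{29625}$ ($T = \frac{\left(-11\right) \frac{1}{474}}{\left(-375\right) \frac{1}{-276}} = \frac{\left(-11\right) \frac{1}{474}}{\left(-375\right) \left(- \frac{1}{276}\right)} = - \frac{11}{474 \cdot \frac{125}{92}} = \left(- \frac{11}{474}\right) \frac{92}{125} = - \frac{506}{29625} \approx -0.01708$)
$\sqrt{T + A} = \sqrt{- \frac{506}{29625} + \frac{1}{812}} = \sqrt{- \frac{381247}{24055500}} = \frac{i \sqrt{91710872085}}{2405550}$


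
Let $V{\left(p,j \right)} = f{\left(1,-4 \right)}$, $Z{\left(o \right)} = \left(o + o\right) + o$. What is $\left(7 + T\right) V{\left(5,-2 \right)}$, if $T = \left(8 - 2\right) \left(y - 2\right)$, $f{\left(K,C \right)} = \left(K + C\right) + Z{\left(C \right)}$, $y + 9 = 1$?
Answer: $795$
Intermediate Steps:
$y = -8$ ($y = -9 + 1 = -8$)
$Z{\left(o \right)} = 3 o$ ($Z{\left(o \right)} = 2 o + o = 3 o$)
$f{\left(K,C \right)} = K + 4 C$ ($f{\left(K,C \right)} = \left(K + C\right) + 3 C = \left(C + K\right) + 3 C = K + 4 C$)
$V{\left(p,j \right)} = -15$ ($V{\left(p,j \right)} = 1 + 4 \left(-4\right) = 1 - 16 = -15$)
$T = -60$ ($T = \left(8 - 2\right) \left(-8 - 2\right) = 6 \left(-10\right) = -60$)
$\left(7 + T\right) V{\left(5,-2 \right)} = \left(7 - 60\right) \left(-15\right) = \left(-53\right) \left(-15\right) = 795$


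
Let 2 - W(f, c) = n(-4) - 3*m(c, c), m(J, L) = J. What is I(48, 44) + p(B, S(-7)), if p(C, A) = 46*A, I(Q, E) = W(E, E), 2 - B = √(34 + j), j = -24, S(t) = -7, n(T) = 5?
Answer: -193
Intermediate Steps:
W(f, c) = -3 + 3*c (W(f, c) = 2 - (5 - 3*c) = 2 + (-5 + 3*c) = -3 + 3*c)
B = 2 - √10 (B = 2 - √(34 - 24) = 2 - √10 ≈ -1.1623)
I(Q, E) = -3 + 3*E
I(48, 44) + p(B, S(-7)) = (-3 + 3*44) + 46*(-7) = (-3 + 132) - 322 = 129 - 322 = -193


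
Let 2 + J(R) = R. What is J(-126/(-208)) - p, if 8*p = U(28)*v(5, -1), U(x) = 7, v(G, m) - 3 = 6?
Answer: -241/26 ≈ -9.2692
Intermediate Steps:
v(G, m) = 9 (v(G, m) = 3 + 6 = 9)
J(R) = -2 + R
p = 63/8 (p = (7*9)/8 = (⅛)*63 = 63/8 ≈ 7.8750)
J(-126/(-208)) - p = (-2 - 126/(-208)) - 1*63/8 = (-2 - 126*(-1/208)) - 63/8 = (-2 + 63/104) - 63/8 = -145/104 - 63/8 = -241/26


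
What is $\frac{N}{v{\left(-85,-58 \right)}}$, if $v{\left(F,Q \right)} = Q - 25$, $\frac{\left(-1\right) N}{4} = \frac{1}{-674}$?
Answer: $- \frac{2}{27971} \approx -7.1503 \cdot 10^{-5}$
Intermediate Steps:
$N = \frac{2}{337}$ ($N = - \frac{4}{-674} = \left(-4\right) \left(- \frac{1}{674}\right) = \frac{2}{337} \approx 0.0059347$)
$v{\left(F,Q \right)} = -25 + Q$
$\frac{N}{v{\left(-85,-58 \right)}} = \frac{2}{337 \left(-25 - 58\right)} = \frac{2}{337 \left(-83\right)} = \frac{2}{337} \left(- \frac{1}{83}\right) = - \frac{2}{27971}$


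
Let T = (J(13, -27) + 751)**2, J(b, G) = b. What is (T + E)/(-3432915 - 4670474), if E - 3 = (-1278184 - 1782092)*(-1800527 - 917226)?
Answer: -8317074863527/8103389 ≈ -1.0264e+6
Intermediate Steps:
E = 8317074279831 (E = 3 + (-1278184 - 1782092)*(-1800527 - 917226) = 3 - 3060276*(-2717753) = 3 + 8317074279828 = 8317074279831)
T = 583696 (T = (13 + 751)**2 = 764**2 = 583696)
(T + E)/(-3432915 - 4670474) = (583696 + 8317074279831)/(-3432915 - 4670474) = 8317074863527/(-8103389) = 8317074863527*(-1/8103389) = -8317074863527/8103389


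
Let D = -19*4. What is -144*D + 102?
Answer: 11046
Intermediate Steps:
D = -76
-144*D + 102 = -144*(-76) + 102 = 10944 + 102 = 11046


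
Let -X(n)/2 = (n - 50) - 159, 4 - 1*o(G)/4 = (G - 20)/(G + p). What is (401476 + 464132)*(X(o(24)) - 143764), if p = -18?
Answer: -124104527248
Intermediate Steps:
o(G) = 16 - 4*(-20 + G)/(-18 + G) (o(G) = 16 - 4*(G - 20)/(G - 18) = 16 - 4*(-20 + G)/(-18 + G))
X(n) = 418 - 2*n (X(n) = -2*((n - 50) - 159) = -2*((-50 + n) - 159) = -2*(-209 + n) = 418 - 2*n)
(401476 + 464132)*(X(o(24)) - 143764) = (401476 + 464132)*((418 - 8*(-52 + 3*24)/(-18 + 24)) - 143764) = 865608*((418 - 8*(-52 + 72)/6) - 143764) = 865608*((418 - 8*20/6) - 143764) = 865608*((418 - 2*40/3) - 143764) = 865608*((418 - 80/3) - 143764) = 865608*(1174/3 - 143764) = 865608*(-430118/3) = -124104527248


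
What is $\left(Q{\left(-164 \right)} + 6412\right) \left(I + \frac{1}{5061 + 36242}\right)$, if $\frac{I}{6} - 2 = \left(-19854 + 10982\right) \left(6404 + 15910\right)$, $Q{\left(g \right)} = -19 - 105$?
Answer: $- \frac{308492306938234416}{41303} \approx -7.469 \cdot 10^{12}$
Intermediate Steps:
$Q{\left(g \right)} = -124$ ($Q{\left(g \right)} = -19 - 105 = -124$)
$I = -1187818836$ ($I = 12 + 6 \left(-19854 + 10982\right) \left(6404 + 15910\right) = 12 + 6 \left(\left(-8872\right) 22314\right) = 12 + 6 \left(-197969808\right) = 12 - 1187818848 = -1187818836$)
$\left(Q{\left(-164 \right)} + 6412\right) \left(I + \frac{1}{5061 + 36242}\right) = \left(-124 + 6412\right) \left(-1187818836 + \frac{1}{5061 + 36242}\right) = 6288 \left(-1187818836 + \frac{1}{41303}\right) = 6288 \left(- \frac{49060481383307}{41303}\right) = - \frac{308492306938234416}{41303}$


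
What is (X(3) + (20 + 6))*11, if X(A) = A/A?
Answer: 297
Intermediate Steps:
X(A) = 1
(X(3) + (20 + 6))*11 = (1 + (20 + 6))*11 = (1 + 26)*11 = 27*11 = 297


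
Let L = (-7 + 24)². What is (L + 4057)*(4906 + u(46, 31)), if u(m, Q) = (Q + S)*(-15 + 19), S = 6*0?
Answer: 21860380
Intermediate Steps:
S = 0
L = 289 (L = 17² = 289)
u(m, Q) = 4*Q (u(m, Q) = (Q + 0)*(-15 + 19) = Q*4 = 4*Q)
(L + 4057)*(4906 + u(46, 31)) = (289 + 4057)*(4906 + 4*31) = 4346*(4906 + 124) = 4346*5030 = 21860380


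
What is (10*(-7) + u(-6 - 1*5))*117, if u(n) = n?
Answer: -9477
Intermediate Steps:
(10*(-7) + u(-6 - 1*5))*117 = (10*(-7) + (-6 - 1*5))*117 = (-70 + (-6 - 5))*117 = (-70 - 11)*117 = -81*117 = -9477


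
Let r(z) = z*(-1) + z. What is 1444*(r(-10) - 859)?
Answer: -1240396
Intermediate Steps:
r(z) = 0 (r(z) = -z + z = 0)
1444*(r(-10) - 859) = 1444*(0 - 859) = 1444*(-859) = -1240396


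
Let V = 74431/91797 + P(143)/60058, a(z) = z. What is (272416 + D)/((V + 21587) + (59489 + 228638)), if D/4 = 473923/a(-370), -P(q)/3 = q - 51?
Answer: 3684055369323186/4268755989130975 ≈ 0.86303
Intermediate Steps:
P(q) = 153 - 3*q (P(q) = -3*(q - 51) = -3*(-51 + q) = 153 - 3*q)
V = 2222420513/2756572113 (V = 74431/91797 + (153 - 3*143)/60058 = 74431*(1/91797) + (153 - 429)*(1/60058) = 74431/91797 - 276*1/60058 = 74431/91797 - 138/30029 = 2222420513/2756572113 ≈ 0.80623)
D = -947846/185 (D = 4*(473923/(-370)) = 4*(473923*(-1/370)) = 4*(-473923/370) = -947846/185 ≈ -5123.5)
(272416 + D)/((V + 21587) + (59489 + 228638)) = (272416 - 947846/185)/((2222420513/2756572113 + 21587) + (59489 + 228638)) = 49449114/(185*(59508344623844/2756572113 + 288127)) = 49449114/(185*(853751197826195/2756572113)) = (49449114/185)*(2756572113/853751197826195) = 3684055369323186/4268755989130975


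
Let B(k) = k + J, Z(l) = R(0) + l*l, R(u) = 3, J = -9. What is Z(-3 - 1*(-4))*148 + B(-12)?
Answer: 571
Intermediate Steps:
Z(l) = 3 + l² (Z(l) = 3 + l*l = 3 + l²)
B(k) = -9 + k (B(k) = k - 9 = -9 + k)
Z(-3 - 1*(-4))*148 + B(-12) = (3 + (-3 - 1*(-4))²)*148 + (-9 - 12) = (3 + (-3 + 4)²)*148 - 21 = (3 + 1²)*148 - 21 = (3 + 1)*148 - 21 = 4*148 - 21 = 592 - 21 = 571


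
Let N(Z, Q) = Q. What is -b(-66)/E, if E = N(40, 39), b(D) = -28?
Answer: 28/39 ≈ 0.71795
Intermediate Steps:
E = 39
-b(-66)/E = -(-28)/39 = -1*(-28/39) = 28/39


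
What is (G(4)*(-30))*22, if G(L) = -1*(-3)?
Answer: -1980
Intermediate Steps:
G(L) = 3
(G(4)*(-30))*22 = (3*(-30))*22 = -90*22 = -1980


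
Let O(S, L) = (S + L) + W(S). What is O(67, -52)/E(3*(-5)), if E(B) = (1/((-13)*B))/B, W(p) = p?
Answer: -239850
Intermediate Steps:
O(S, L) = L + 2*S (O(S, L) = (S + L) + S = (L + S) + S = L + 2*S)
E(B) = -1/(13*B**2) (E(B) = (-1/(13*B))/B = -1/(13*B**2))
O(67, -52)/E(3*(-5)) = (-52 + 2*67)/((-1/(13*(3*(-5))**2))) = (-52 + 134)/((-1/13/(-15)**2)) = 82/((-1/13*1/225)) = 82/(-1/2925) = 82*(-2925) = -239850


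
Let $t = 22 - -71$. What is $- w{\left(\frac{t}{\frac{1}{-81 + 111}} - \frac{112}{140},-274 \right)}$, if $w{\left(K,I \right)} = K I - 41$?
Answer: $\frac{3821409}{5} \approx 7.6428 \cdot 10^{5}$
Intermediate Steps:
$t = 93$ ($t = 22 + 71 = 93$)
$w{\left(K,I \right)} = -41 + I K$ ($w{\left(K,I \right)} = I K - 41 = -41 + I K$)
$- w{\left(\frac{t}{\frac{1}{-81 + 111}} - \frac{112}{140},-274 \right)} = - (-41 - 274 \left(\frac{93}{\frac{1}{-81 + 111}} - \frac{112}{140}\right)) = - (-41 - 274 \left(\frac{93}{\frac{1}{30}} - \frac{4}{5}\right)) = - (-41 - 274 \left(93 \frac{1}{\frac{1}{30}} - \frac{4}{5}\right)) = - (-41 - 274 \left(93 \cdot 30 - \frac{4}{5}\right)) = - (-41 - 274 \left(2790 - \frac{4}{5}\right)) = - (-41 - \frac{3821204}{5}) = \left(-1\right) \left(- \frac{3821409}{5}\right) = \frac{3821409}{5}$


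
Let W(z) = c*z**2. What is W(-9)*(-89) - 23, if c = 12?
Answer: -86531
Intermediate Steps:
W(z) = 12*z**2
W(-9)*(-89) - 23 = (12*(-9)**2)*(-89) - 23 = (12*81)*(-89) - 23 = 972*(-89) - 23 = -86508 - 23 = -86531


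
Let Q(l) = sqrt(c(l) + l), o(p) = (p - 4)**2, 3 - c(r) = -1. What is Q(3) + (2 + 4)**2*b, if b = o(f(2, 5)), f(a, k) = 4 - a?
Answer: 144 + sqrt(7) ≈ 146.65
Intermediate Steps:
c(r) = 4 (c(r) = 3 - 1*(-1) = 3 + 1 = 4)
o(p) = (-4 + p)**2
Q(l) = sqrt(4 + l)
b = 4 (b = (-4 + (4 - 1*2))**2 = (-4 + (4 - 2))**2 = (-4 + 2)**2 = (-2)**2 = 4)
Q(3) + (2 + 4)**2*b = sqrt(4 + 3) + (2 + 4)**2*4 = sqrt(7) + 6**2*4 = sqrt(7) + 36*4 = sqrt(7) + 144 = 144 + sqrt(7)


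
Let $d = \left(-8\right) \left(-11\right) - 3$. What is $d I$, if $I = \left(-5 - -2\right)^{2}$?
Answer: $765$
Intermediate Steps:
$d = 85$ ($d = 88 - 3 = 85$)
$I = 9$ ($I = \left(-5 + 2\right)^{2} = \left(-3\right)^{2} = 9$)
$d I = 85 \cdot 9 = 765$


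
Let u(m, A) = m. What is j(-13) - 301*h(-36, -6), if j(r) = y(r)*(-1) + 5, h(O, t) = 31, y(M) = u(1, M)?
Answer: -9327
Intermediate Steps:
y(M) = 1
j(r) = 4 (j(r) = 1*(-1) + 5 = -1 + 5 = 4)
j(-13) - 301*h(-36, -6) = 4 - 301*31 = 4 - 9331 = -9327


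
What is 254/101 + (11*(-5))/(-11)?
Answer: 759/101 ≈ 7.5149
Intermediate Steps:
254/101 + (11*(-5))/(-11) = 254*(1/101) - 55*(-1/11) = 254/101 + 5 = 759/101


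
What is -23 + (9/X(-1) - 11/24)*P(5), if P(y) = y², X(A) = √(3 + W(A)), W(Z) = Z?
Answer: -827/24 + 225*√2/2 ≈ 124.64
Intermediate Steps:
X(A) = √(3 + A)
-23 + (9/X(-1) - 11/24)*P(5) = -23 + (9/(√(3 - 1)) - 11/24)*5² = -23 + (9/(√2) - 11*1/24)*25 = -23 + (9*(√2/2) - 11/24)*25 = -23 + (9*√2/2 - 11/24)*25 = -23 + (-11/24 + 9*√2/2)*25 = -23 + (-275/24 + 225*√2/2) = -827/24 + 225*√2/2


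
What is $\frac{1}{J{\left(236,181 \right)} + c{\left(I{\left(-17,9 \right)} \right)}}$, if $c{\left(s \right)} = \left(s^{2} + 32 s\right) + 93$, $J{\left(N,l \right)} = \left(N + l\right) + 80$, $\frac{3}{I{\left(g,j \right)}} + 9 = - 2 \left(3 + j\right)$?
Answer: $\frac{121}{71039} \approx 0.0017033$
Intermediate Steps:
$I{\left(g,j \right)} = \frac{3}{-15 - 2 j}$ ($I{\left(g,j \right)} = \frac{3}{-9 - 2 \left(3 + j\right)} = \frac{3}{-9 - \left(6 + 2 j\right)} = \frac{3}{-15 - 2 j}$)
$J{\left(N,l \right)} = 80 + N + l$
$c{\left(s \right)} = 93 + s^{2} + 32 s$
$\frac{1}{J{\left(236,181 \right)} + c{\left(I{\left(-17,9 \right)} \right)}} = \frac{1}{\left(80 + 236 + 181\right) + \left(93 + \left(- \frac{3}{15 + 2 \cdot 9}\right)^{2} + 32 \left(- \frac{3}{15 + 2 \cdot 9}\right)\right)} = \frac{1}{497 + \left(93 + \left(- \frac{3}{15 + 18}\right)^{2} + 32 \left(- \frac{3}{15 + 18}\right)\right)} = \frac{1}{497 + \left(93 + \left(- \frac{3}{33}\right)^{2} + 32 \left(- \frac{3}{33}\right)\right)} = \frac{1}{497 + \left(93 + \left(\left(-3\right) \frac{1}{33}\right)^{2} + 32 \left(\left(-3\right) \frac{1}{33}\right)\right)} = \frac{1}{497 + \left(93 + \left(- \frac{1}{11}\right)^{2} + 32 \left(- \frac{1}{11}\right)\right)} = \frac{1}{497 + \left(93 + \frac{1}{121} - \frac{32}{11}\right)} = \frac{1}{497 + \frac{10902}{121}} = \frac{1}{\frac{71039}{121}} = \frac{121}{71039}$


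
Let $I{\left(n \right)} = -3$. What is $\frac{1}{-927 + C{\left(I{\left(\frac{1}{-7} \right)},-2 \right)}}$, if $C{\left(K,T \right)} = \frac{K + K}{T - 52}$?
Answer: $- \frac{9}{8342} \approx -0.0010789$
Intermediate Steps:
$C{\left(K,T \right)} = \frac{2 K}{-52 + T}$
$\frac{1}{-927 + C{\left(I{\left(\frac{1}{-7} \right)},-2 \right)}} = \frac{1}{-927 + 2 \left(-3\right) \frac{1}{-52 - 2}} = \frac{1}{-927 + 2 \left(-3\right) \frac{1}{-54}} = \frac{1}{-927 + 2 \left(-3\right) \left(- \frac{1}{54}\right)} = \frac{1}{-927 + \frac{1}{9}} = \frac{1}{- \frac{8342}{9}} = - \frac{9}{8342}$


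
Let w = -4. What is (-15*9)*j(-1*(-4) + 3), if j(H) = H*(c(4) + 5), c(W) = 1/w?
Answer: -17955/4 ≈ -4488.8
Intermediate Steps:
c(W) = -¼ (c(W) = 1/(-4) = -¼)
j(H) = 19*H/4 (j(H) = H*(-¼ + 5) = H*(19/4) = 19*H/4)
(-15*9)*j(-1*(-4) + 3) = (-15*9)*(19*(-1*(-4) + 3)/4) = -2565*(4 + 3)/4 = -2565*7/4 = -135*133/4 = -17955/4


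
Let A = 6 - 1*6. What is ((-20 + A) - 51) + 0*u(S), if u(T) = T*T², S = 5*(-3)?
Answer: -71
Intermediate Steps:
A = 0 (A = 6 - 6 = 0)
S = -15
u(T) = T³
((-20 + A) - 51) + 0*u(S) = ((-20 + 0) - 51) + 0*(-15)³ = (-20 - 51) + 0*(-3375) = -71 + 0 = -71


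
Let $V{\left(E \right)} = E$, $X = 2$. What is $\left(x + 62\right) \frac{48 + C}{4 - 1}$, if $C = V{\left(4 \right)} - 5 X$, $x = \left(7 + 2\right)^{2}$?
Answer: $2002$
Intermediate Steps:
$x = 81$ ($x = 9^{2} = 81$)
$C = -6$ ($C = 4 - 10 = -6$)
$\left(x + 62\right) \frac{48 + C}{4 - 1} = \left(81 + 62\right) \frac{48 - 6}{4 - 1} = 143 \cdot \frac{42}{3} = 143 \cdot 42 \cdot \frac{1}{3} = 143 \cdot 14 = 2002$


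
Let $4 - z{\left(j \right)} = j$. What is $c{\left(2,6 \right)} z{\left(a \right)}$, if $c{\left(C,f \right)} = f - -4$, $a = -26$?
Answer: $300$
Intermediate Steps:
$z{\left(j \right)} = 4 - j$
$c{\left(C,f \right)} = 4 + f$ ($c{\left(C,f \right)} = f + 4 = 4 + f$)
$c{\left(2,6 \right)} z{\left(a \right)} = \left(4 + 6\right) \left(4 - -26\right) = 10 \left(4 + 26\right) = 10 \cdot 30 = 300$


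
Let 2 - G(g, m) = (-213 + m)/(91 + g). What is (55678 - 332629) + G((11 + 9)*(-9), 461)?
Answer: -24648213/89 ≈ -2.7695e+5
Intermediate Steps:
G(g, m) = 2 - (-213 + m)/(91 + g)
(55678 - 332629) + G((11 + 9)*(-9), 461) = (55678 - 332629) + (395 - 1*461 + 2*((11 + 9)*(-9)))/(91 + (11 + 9)*(-9)) = -276951 + (395 - 461 + 2*(20*(-9)))/(91 + 20*(-9)) = -276951 + (395 - 461 + 2*(-180))/(91 - 180) = -276951 + (395 - 461 - 360)/(-89) = -276951 - 1/89*(-426) = -276951 + 426/89 = -24648213/89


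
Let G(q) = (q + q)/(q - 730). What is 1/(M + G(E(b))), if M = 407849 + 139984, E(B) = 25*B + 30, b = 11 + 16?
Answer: 5/2738883 ≈ 1.8256e-6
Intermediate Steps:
b = 27
E(B) = 30 + 25*B
M = 547833
G(q) = 2*q/(-730 + q) (G(q) = (2*q)/(-730 + q) = 2*q/(-730 + q))
1/(M + G(E(b))) = 1/(547833 + 2*(30 + 25*27)/(-730 + (30 + 25*27))) = 1/(547833 + 2*(30 + 675)/(-730 + (30 + 675))) = 1/(547833 + 2*705/(-730 + 705)) = 1/(547833 + 2*705/(-25)) = 1/(547833 + 2*705*(-1/25)) = 1/(547833 - 282/5) = 1/(2738883/5) = 5/2738883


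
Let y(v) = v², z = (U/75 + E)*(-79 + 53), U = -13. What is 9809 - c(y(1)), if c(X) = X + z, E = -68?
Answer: 602662/75 ≈ 8035.5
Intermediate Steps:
z = 132938/75 (z = (-13/75 - 68)*(-79 + 53) = (-13*1/75 - 68)*(-26) = (-13/75 - 68)*(-26) = -5113/75*(-26) = 132938/75 ≈ 1772.5)
c(X) = 132938/75 + X (c(X) = X + 132938/75 = 132938/75 + X)
9809 - c(y(1)) = 9809 - (132938/75 + 1²) = 9809 - (132938/75 + 1) = 9809 - 1*133013/75 = 9809 - 133013/75 = 602662/75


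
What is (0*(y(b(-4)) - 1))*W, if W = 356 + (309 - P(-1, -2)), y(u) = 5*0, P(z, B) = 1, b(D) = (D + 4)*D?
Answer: 0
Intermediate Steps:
b(D) = D*(4 + D) (b(D) = (4 + D)*D = D*(4 + D))
y(u) = 0
W = 664 (W = 356 + (309 - 1*1) = 356 + (309 - 1) = 356 + 308 = 664)
(0*(y(b(-4)) - 1))*W = (0*(0 - 1))*664 = (0*(-1))*664 = 0*664 = 0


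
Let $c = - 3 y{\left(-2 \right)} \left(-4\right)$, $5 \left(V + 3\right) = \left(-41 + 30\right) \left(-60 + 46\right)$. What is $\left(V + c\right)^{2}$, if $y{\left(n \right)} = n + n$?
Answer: $\frac{10201}{25} \approx 408.04$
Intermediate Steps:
$y{\left(n \right)} = 2 n$
$V = \frac{139}{5}$ ($V = -3 + \frac{\left(-41 + 30\right) \left(-60 + 46\right)}{5} = -3 + \frac{\left(-11\right) \left(-14\right)}{5} = -3 + \frac{1}{5} \cdot 154 = -3 + \frac{154}{5} = \frac{139}{5} \approx 27.8$)
$c = -48$ ($c = - 3 \cdot 2 \left(-2\right) \left(-4\right) = \left(-3\right) \left(-4\right) \left(-4\right) = 12 \left(-4\right) = -48$)
$\left(V + c\right)^{2} = \left(\frac{139}{5} - 48\right)^{2} = \left(- \frac{101}{5}\right)^{2} = \frac{10201}{25}$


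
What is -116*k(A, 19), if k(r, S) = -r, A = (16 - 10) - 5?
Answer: 116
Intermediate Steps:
A = 1 (A = 6 - 5 = 1)
-116*k(A, 19) = -(-116) = -116*(-1) = 116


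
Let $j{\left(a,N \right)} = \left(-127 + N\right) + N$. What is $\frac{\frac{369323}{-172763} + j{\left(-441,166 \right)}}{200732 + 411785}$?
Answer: $\frac{35047092}{105820274471} \approx 0.00033119$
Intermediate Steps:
$j{\left(a,N \right)} = -127 + 2 N$
$\frac{\frac{369323}{-172763} + j{\left(-441,166 \right)}}{200732 + 411785} = \frac{\frac{369323}{-172763} + \left(-127 + 2 \cdot 166\right)}{200732 + 411785} = \frac{369323 \left(- \frac{1}{172763}\right) + \left(-127 + 332\right)}{612517} = \left(- \frac{369323}{172763} + 205\right) \frac{1}{612517} = \frac{35047092}{172763} \cdot \frac{1}{612517} = \frac{35047092}{105820274471}$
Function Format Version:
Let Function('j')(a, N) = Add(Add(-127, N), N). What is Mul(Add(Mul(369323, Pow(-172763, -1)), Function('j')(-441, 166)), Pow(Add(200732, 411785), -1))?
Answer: Rational(35047092, 105820274471) ≈ 0.00033119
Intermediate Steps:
Function('j')(a, N) = Add(-127, Mul(2, N))
Mul(Add(Mul(369323, Pow(-172763, -1)), Function('j')(-441, 166)), Pow(Add(200732, 411785), -1)) = Mul(Add(Mul(369323, Pow(-172763, -1)), Add(-127, Mul(2, 166))), Pow(Add(200732, 411785), -1)) = Mul(Add(Mul(369323, Rational(-1, 172763)), Add(-127, 332)), Pow(612517, -1)) = Mul(Add(Rational(-369323, 172763), 205), Rational(1, 612517)) = Mul(Rational(35047092, 172763), Rational(1, 612517)) = Rational(35047092, 105820274471)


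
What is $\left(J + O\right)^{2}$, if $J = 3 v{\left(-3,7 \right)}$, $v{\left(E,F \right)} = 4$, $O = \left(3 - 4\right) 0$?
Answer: $144$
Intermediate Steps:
$O = 0$ ($O = \left(-1\right) 0 = 0$)
$J = 12$ ($J = 3 \cdot 4 = 12$)
$\left(J + O\right)^{2} = \left(12 + 0\right)^{2} = 12^{2} = 144$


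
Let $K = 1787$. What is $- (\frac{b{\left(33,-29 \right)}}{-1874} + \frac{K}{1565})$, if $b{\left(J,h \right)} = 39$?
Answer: $- \frac{3287803}{2932810} \approx -1.121$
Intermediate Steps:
$- (\frac{b{\left(33,-29 \right)}}{-1874} + \frac{K}{1565}) = - (\frac{39}{-1874} + \frac{1787}{1565}) = - (39 \left(- \frac{1}{1874}\right) + 1787 \cdot \frac{1}{1565}) = - (- \frac{39}{1874} + \frac{1787}{1565}) = \left(-1\right) \frac{3287803}{2932810} = - \frac{3287803}{2932810}$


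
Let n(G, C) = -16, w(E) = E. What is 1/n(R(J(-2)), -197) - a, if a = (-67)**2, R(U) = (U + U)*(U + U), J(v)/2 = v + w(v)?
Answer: -71825/16 ≈ -4489.1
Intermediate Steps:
J(v) = 4*v (J(v) = 2*(v + v) = 2*(2*v) = 4*v)
R(U) = 4*U**2 (R(U) = (2*U)*(2*U) = 4*U**2)
a = 4489
1/n(R(J(-2)), -197) - a = 1/(-16) - 1*4489 = -1/16 - 4489 = -71825/16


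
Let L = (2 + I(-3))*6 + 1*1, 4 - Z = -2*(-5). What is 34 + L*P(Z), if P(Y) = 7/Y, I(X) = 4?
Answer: -55/6 ≈ -9.1667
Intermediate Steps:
Z = -6 (Z = 4 - (-2)*(-5) = 4 - 1*10 = 4 - 10 = -6)
L = 37 (L = (2 + 4)*6 + 1*1 = 6*6 + 1 = 36 + 1 = 37)
34 + L*P(Z) = 34 + 37*(7/(-6)) = 34 + 37*(7*(-1/6)) = 34 + 37*(-7/6) = 34 - 259/6 = -55/6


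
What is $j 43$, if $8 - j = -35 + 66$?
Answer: $-989$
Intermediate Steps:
$j = -23$ ($j = 8 - \left(-35 + 66\right) = 8 - 31 = -23$)
$j 43 = \left(-23\right) 43 = -989$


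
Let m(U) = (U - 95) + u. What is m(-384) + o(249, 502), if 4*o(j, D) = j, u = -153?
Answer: -2279/4 ≈ -569.75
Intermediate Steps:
o(j, D) = j/4
m(U) = -248 + U (m(U) = (U - 95) - 153 = (-95 + U) - 153 = -248 + U)
m(-384) + o(249, 502) = (-248 - 384) + (1/4)*249 = -632 + 249/4 = -2279/4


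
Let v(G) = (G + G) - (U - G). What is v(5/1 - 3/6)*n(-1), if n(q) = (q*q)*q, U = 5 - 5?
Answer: -27/2 ≈ -13.500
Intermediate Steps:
U = 0
n(q) = q**3 (n(q) = q**2*q = q**3)
v(G) = 3*G (v(G) = (G + G) - (0 - G) = 2*G - (-1)*G = 2*G + G = 3*G)
v(5/1 - 3/6)*n(-1) = (3*(5/1 - 3/6))*(-1)**3 = (3*(5*1 - 3*1/6))*(-1) = (3*(5 - 1/2))*(-1) = (3*(9/2))*(-1) = (27/2)*(-1) = -27/2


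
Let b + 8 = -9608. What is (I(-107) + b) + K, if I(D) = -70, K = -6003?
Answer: -15689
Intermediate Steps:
b = -9616 (b = -8 - 9608 = -9616)
(I(-107) + b) + K = (-70 - 9616) - 6003 = -9686 - 6003 = -15689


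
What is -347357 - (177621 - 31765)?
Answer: -493213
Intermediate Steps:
-347357 - (177621 - 31765) = -347357 - 1*145856 = -347357 - 145856 = -493213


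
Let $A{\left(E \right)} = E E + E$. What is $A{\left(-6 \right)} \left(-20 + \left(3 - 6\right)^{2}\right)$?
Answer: $-330$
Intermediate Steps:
$A{\left(E \right)} = E + E^{2}$ ($A{\left(E \right)} = E^{2} + E = E + E^{2}$)
$A{\left(-6 \right)} \left(-20 + \left(3 - 6\right)^{2}\right) = - 6 \left(1 - 6\right) \left(-20 + \left(3 - 6\right)^{2}\right) = \left(-6\right) \left(-5\right) \left(-20 + \left(-3\right)^{2}\right) = 30 \left(-20 + 9\right) = 30 \left(-11\right) = -330$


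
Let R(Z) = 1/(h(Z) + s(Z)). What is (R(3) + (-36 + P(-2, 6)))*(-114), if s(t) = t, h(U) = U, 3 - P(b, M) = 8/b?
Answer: 3287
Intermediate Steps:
P(b, M) = 3 - 8/b
R(Z) = 1/(2*Z) (R(Z) = 1/(Z + Z) = 1/(2*Z))
(R(3) + (-36 + P(-2, 6)))*(-114) = ((½)/3 + (-36 + (3 - 8/(-2))))*(-114) = ((½)*(⅓) + (-36 + (3 - 8*(-½))))*(-114) = (⅙ + (-36 + (3 + 4)))*(-114) = (⅙ + (-36 + 7))*(-114) = (⅙ - 29)*(-114) = -173/6*(-114) = 3287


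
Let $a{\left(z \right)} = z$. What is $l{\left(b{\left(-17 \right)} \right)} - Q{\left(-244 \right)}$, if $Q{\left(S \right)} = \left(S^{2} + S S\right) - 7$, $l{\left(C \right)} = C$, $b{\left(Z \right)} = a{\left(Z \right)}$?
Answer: $-119082$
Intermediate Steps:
$b{\left(Z \right)} = Z$
$Q{\left(S \right)} = -7 + 2 S^{2}$ ($Q{\left(S \right)} = \left(S^{2} + S^{2}\right) - 7 = 2 S^{2} - 7 = -7 + 2 S^{2}$)
$l{\left(b{\left(-17 \right)} \right)} - Q{\left(-244 \right)} = -17 - \left(-7 + 2 \left(-244\right)^{2}\right) = -17 - \left(-7 + 2 \cdot 59536\right) = -17 - \left(-7 + 119072\right) = -17 - 119065 = -119082$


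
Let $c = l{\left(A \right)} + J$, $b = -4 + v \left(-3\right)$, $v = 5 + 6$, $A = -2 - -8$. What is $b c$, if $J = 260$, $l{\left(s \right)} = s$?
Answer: $-9842$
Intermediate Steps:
$A = 6$ ($A = -2 + 8 = 6$)
$v = 11$
$b = -37$ ($b = -4 + 11 \left(-3\right) = -4 - 33 = -37$)
$c = 266$ ($c = 6 + 260 = 266$)
$b c = \left(-37\right) 266 = -9842$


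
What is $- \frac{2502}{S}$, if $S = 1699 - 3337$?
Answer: $\frac{139}{91} \approx 1.5275$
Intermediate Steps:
$S = -1638$ ($S = 1699 - 3337 = -1638$)
$- \frac{2502}{S} = - \frac{2502}{-1638} = \left(-2502\right) \left(- \frac{1}{1638}\right) = \frac{139}{91}$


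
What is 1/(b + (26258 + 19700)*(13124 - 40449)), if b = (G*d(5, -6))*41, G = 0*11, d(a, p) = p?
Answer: -1/1255802350 ≈ -7.9630e-10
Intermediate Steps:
G = 0
b = 0 (b = (0*(-6))*41 = 0*41 = 0)
1/(b + (26258 + 19700)*(13124 - 40449)) = 1/(0 + (26258 + 19700)*(13124 - 40449)) = 1/(0 + 45958*(-27325)) = 1/(0 - 1255802350) = 1/(-1255802350) = -1/1255802350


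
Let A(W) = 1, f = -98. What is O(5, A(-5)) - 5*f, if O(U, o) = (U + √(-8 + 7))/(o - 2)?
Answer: 485 - I ≈ 485.0 - 1.0*I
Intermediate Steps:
O(U, o) = (I + U)/(-2 + o) (O(U, o) = (U + √(-1))/(-2 + o) = (U + I)/(-2 + o) = (I + U)/(-2 + o))
O(5, A(-5)) - 5*f = (I + 5)/(-2 + 1) - 5*(-98) = (5 + I)/(-1) + 490 = -(5 + I) + 490 = (-5 - I) + 490 = 485 - I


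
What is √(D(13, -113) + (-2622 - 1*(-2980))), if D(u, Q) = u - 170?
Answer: √201 ≈ 14.177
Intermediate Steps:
D(u, Q) = -170 + u
√(D(13, -113) + (-2622 - 1*(-2980))) = √((-170 + 13) + (-2622 - 1*(-2980))) = √(-157 + (-2622 + 2980)) = √(-157 + 358) = √201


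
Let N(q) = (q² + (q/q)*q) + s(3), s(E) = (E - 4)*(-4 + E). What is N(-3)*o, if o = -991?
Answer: -6937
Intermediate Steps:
s(E) = (-4 + E)² (s(E) = (-4 + E)*(-4 + E) = (-4 + E)²)
N(q) = 1 + q + q² (N(q) = (q² + (q/q)*q) + (-4 + 3)² = (q² + 1*q) + (-1)² = (q² + q) + 1 = (q + q²) + 1 = 1 + q + q²)
N(-3)*o = (1 - 3 + (-3)²)*(-991) = (1 - 3 + 9)*(-991) = 7*(-991) = -6937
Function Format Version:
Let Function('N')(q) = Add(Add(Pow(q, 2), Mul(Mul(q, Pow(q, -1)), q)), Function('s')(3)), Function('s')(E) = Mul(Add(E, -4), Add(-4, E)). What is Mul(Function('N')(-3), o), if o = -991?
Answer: -6937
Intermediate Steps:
Function('s')(E) = Pow(Add(-4, E), 2) (Function('s')(E) = Mul(Add(-4, E), Add(-4, E)) = Pow(Add(-4, E), 2))
Function('N')(q) = Add(1, q, Pow(q, 2)) (Function('N')(q) = Add(Add(Pow(q, 2), Mul(Mul(q, Pow(q, -1)), q)), Pow(Add(-4, 3), 2)) = Add(Add(Pow(q, 2), Mul(1, q)), Pow(-1, 2)) = Add(Add(Pow(q, 2), q), 1) = Add(Add(q, Pow(q, 2)), 1) = Add(1, q, Pow(q, 2)))
Mul(Function('N')(-3), o) = Mul(Add(1, -3, Pow(-3, 2)), -991) = Mul(Add(1, -3, 9), -991) = Mul(7, -991) = -6937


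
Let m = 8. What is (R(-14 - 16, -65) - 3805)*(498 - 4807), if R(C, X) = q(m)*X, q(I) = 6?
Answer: 18076255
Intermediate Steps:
R(C, X) = 6*X
(R(-14 - 16, -65) - 3805)*(498 - 4807) = (6*(-65) - 3805)*(498 - 4807) = (-390 - 3805)*(-4309) = -4195*(-4309) = 18076255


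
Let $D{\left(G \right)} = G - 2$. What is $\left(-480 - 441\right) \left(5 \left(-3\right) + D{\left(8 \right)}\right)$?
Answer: $8289$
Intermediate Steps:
$D{\left(G \right)} = -2 + G$ ($D{\left(G \right)} = G - 2 = -2 + G$)
$\left(-480 - 441\right) \left(5 \left(-3\right) + D{\left(8 \right)}\right) = \left(-480 - 441\right) \left(5 \left(-3\right) + \left(-2 + 8\right)\right) = - 921 \left(-15 + 6\right) = \left(-921\right) \left(-9\right) = 8289$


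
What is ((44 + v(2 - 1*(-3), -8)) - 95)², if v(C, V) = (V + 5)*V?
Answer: 729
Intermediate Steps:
v(C, V) = V*(5 + V) (v(C, V) = (5 + V)*V = V*(5 + V))
((44 + v(2 - 1*(-3), -8)) - 95)² = ((44 - 8*(5 - 8)) - 95)² = ((44 - 8*(-3)) - 95)² = ((44 + 24) - 95)² = (68 - 95)² = (-27)² = 729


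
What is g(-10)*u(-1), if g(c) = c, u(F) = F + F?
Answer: 20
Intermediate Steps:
u(F) = 2*F
g(-10)*u(-1) = -20*(-1) = -10*(-2) = 20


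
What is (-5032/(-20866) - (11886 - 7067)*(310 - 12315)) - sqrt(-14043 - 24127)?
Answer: 603570909651/10433 - I*sqrt(38170) ≈ 5.7852e+7 - 195.37*I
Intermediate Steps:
(-5032/(-20866) - (11886 - 7067)*(310 - 12315)) - sqrt(-14043 - 24127) = (-5032*(-1/20866) - 4819*(-12005)) - sqrt(-38170) = (2516/10433 - 1*(-57852095)) - I*sqrt(38170) = (2516/10433 + 57852095) - I*sqrt(38170) = 603570909651/10433 - I*sqrt(38170)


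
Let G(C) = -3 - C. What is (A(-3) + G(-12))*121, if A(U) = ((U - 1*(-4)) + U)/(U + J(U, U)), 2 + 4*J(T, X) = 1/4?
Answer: 5797/5 ≈ 1159.4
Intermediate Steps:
J(T, X) = -7/16 (J(T, X) = -½ + (¼)/4 = -½ + (¼)*(¼) = -½ + 1/16 = -7/16)
A(U) = (4 + 2*U)/(-7/16 + U) (A(U) = ((U - 1*(-4)) + U)/(U - 7/16) = ((U + 4) + U)/(-7/16 + U) = ((4 + U) + U)/(-7/16 + U) = (4 + 2*U)/(-7/16 + U))
(A(-3) + G(-12))*121 = (32*(2 - 3)/(-7 + 16*(-3)) + (-3 - 1*(-12)))*121 = (32*(-1)/(-7 - 48) + (-3 + 12))*121 = (32*(-1)/(-55) + 9)*121 = (32*(-1/55)*(-1) + 9)*121 = (32/55 + 9)*121 = (527/55)*121 = 5797/5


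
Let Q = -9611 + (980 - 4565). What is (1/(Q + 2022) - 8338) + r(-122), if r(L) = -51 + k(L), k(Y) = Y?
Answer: -95101915/11174 ≈ -8511.0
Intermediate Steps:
Q = -13196 (Q = -9611 - 3585 = -13196)
r(L) = -51 + L
(1/(Q + 2022) - 8338) + r(-122) = (1/(-13196 + 2022) - 8338) + (-51 - 122) = (1/(-11174) - 8338) - 173 = (-1/11174 - 8338) - 173 = -93168813/11174 - 173 = -95101915/11174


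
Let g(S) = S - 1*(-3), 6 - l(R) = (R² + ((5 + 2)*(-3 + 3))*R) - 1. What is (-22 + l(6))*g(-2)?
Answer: -51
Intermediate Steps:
l(R) = 7 - R² (l(R) = 6 - ((R² + ((5 + 2)*(-3 + 3))*R) - 1) = 6 - ((R² + (7*0)*R) - 1) = 6 - ((R² + 0*R) - 1) = 6 - ((R² + 0) - 1) = 6 - (R² - 1) = 6 - (-1 + R²) = 6 + (1 - R²) = 7 - R²)
g(S) = 3 + S (g(S) = S + 3 = 3 + S)
(-22 + l(6))*g(-2) = (-22 + (7 - 1*6²))*(3 - 2) = (-22 + (7 - 1*36))*1 = (-22 + (7 - 36))*1 = (-22 - 29)*1 = -51*1 = -51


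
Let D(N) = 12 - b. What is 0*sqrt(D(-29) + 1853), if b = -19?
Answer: 0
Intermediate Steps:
D(N) = 31 (D(N) = 12 - 1*(-19) = 12 + 19 = 31)
0*sqrt(D(-29) + 1853) = 0*sqrt(31 + 1853) = 0*sqrt(1884) = 0*(2*sqrt(471)) = 0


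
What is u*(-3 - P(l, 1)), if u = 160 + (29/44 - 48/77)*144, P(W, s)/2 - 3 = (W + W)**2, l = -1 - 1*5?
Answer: -343332/7 ≈ -49047.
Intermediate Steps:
l = -6 (l = -1 - 5 = -6)
P(W, s) = 6 + 8*W**2 (P(W, s) = 6 + 2*(W + W)**2 = 6 + 2*(2*W)**2 = 6 + 2*(4*W**2) = 6 + 8*W**2)
u = 1156/7 (u = 160 + (29*(1/44) - 48*1/77)*144 = 160 + (29/44 - 48/77)*144 = 160 + (1/28)*144 = 160 + 36/7 = 1156/7 ≈ 165.14)
u*(-3 - P(l, 1)) = 1156*(-3 - (6 + 8*(-6)**2))/7 = 1156*(-3 - (6 + 8*36))/7 = 1156*(-3 - (6 + 288))/7 = 1156*(-3 - 1*294)/7 = 1156*(-3 - 294)/7 = (1156/7)*(-297) = -343332/7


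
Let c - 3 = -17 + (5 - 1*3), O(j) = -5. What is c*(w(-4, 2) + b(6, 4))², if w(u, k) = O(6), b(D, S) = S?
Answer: -12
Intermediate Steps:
w(u, k) = -5
c = -12 (c = 3 + (-17 + (5 - 1*3)) = 3 + (-17 + (5 - 3)) = 3 + (-17 + 2) = 3 - 15 = -12)
c*(w(-4, 2) + b(6, 4))² = -12*(-5 + 4)² = -12*(-1)² = -12*1 = -12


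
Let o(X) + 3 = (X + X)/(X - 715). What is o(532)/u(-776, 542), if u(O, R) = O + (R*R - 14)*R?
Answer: -1613/29135745492 ≈ -5.5362e-8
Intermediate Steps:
o(X) = -3 + 2*X/(-715 + X) (o(X) = -3 + (X + X)/(X - 715) = -3 + (2*X)/(-715 + X) = -3 + 2*X/(-715 + X))
u(O, R) = O + R*(-14 + R²) (u(O, R) = O + (R² - 14)*R = O + (-14 + R²)*R = O + R*(-14 + R²))
o(532)/u(-776, 542) = ((2145 - 1*532)/(-715 + 532))/(-776 + 542³ - 14*542) = ((2145 - 532)/(-183))/(-776 + 159220088 - 7588) = -1/183*1613/159211724 = -1613/183*1/159211724 = -1613/29135745492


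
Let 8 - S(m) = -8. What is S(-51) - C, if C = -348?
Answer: 364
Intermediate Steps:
S(m) = 16 (S(m) = 8 - 1*(-8) = 8 + 8 = 16)
S(-51) - C = 16 - 1*(-348) = 16 + 348 = 364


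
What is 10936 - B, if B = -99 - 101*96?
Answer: 20731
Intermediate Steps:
B = -9795 (B = -99 - 9696 = -9795)
10936 - B = 10936 - 1*(-9795) = 10936 + 9795 = 20731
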